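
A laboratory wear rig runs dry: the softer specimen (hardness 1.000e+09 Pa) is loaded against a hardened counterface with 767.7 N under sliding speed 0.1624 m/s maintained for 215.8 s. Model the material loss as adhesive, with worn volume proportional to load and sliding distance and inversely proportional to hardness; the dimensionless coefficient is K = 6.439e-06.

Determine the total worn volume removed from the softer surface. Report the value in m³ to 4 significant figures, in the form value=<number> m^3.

value=1.732e-10 m^3

Every step carries exact precision. Intermediates are shown rounded. Rounded just once: four significant figures.
Path length L = v·t = 0.1624 m/s × 215.8 s = 35.05 m.
In SI base units: W = 767.7 N, H = 1.000e+09 Pa, K = 6.439e-06.
By Archard's law, V = K·W·L/H = 6.439e-06 · 767.7 · 35.05 / 1.000e+09 = 1.732e-10 m³.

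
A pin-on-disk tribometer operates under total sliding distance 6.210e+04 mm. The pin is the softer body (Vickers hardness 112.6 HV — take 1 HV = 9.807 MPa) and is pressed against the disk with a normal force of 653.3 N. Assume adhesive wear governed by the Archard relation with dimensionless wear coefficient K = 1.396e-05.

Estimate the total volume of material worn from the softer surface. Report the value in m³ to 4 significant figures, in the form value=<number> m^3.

The intermediates are shown rounded. All arithmetic holds full float precision, and a lone final rounding: four significant figures.
Convert: Distance L = 6.210e+04 mm = 62.10 m.
Convert: Hardness H = 112.6 HV × 9.807 MPa/HV = 1104 MPa = 1.104e+09 Pa.
SI base units throughout: W = 653.3 N, H = 1.104e+09 Pa, K = 1.396e-05.
The Archard volume V = K·W·L/H = 1.396e-05 · 653.3 · 62.10 / 1.104e+09 = 5.129e-10 m³.

value=5.129e-10 m^3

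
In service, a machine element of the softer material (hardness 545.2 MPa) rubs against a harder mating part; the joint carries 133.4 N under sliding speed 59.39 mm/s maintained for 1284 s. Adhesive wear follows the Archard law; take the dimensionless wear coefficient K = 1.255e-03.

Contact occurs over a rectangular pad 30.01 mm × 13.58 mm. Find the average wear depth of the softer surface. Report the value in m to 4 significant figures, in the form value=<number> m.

value=5.746e-05 m

Intermediate values are printed rounded — every step holds exact precision, and rounded just once to 4 significant digits.
Convert: Sliding speed v = 59.39 mm/s = 0.05939 m/s. Total distance L = v·t = 0.05939 m/s × 1284 s = 76.26 m.
Convert: Hardness H = 545.2 MPa = 5.452e+08 Pa.
Convert: Pad sides 30.01 mm × 13.58 mm = 0.03001 m × 0.01358 m. Contact area A = 0.03001 m × 0.01358 m = 4.075e-04 m².
Restated in SI base units: W = 133.4 N, H = 5.452e+08 Pa, K = 1.255e-03.
The Archard volume V = K·W·L/H = 1.255e-03 · 133.4 · 76.26 / 5.452e+08 = 2.342e-08 m³.
Mean wear depth h = V/A = 2.342e-08 / 4.075e-04 = 5.746e-05 m.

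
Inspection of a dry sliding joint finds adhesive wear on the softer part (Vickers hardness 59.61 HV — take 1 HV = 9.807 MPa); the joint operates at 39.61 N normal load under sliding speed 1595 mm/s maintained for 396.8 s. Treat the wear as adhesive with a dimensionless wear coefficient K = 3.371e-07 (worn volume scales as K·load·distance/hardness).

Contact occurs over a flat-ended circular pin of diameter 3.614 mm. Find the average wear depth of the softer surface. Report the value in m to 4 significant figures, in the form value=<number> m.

value=1.409e-06 m

The intermediates are printed rounded — all arithmetic maintains exact precision — one last rounding: four significant figures.
Convert: Sliding speed v = 1595 mm/s = 1.595 m/s. The distance L = v·t = 1.595 m/s × 396.8 s = 632.9 m.
Convert: Hardness H = 59.61 HV × 9.807 MPa/HV = 584.6 MPa = 5.846e+08 Pa.
Convert: Pin diameter d = 3.614 mm = 0.003614 m. Contact area A = π·d²/4 = π·(0.003614 m)²/4 = 1.026e-05 m².
Collected in SI base units: W = 39.61 N, H = 5.846e+08 Pa, K = 3.371e-07.
The Archard volume V = K·W·L/H = 3.371e-07 · 39.61 · 632.9 / 5.846e+08 = 1.446e-11 m³.
Mean wear depth h = V/A = 1.446e-11 / 1.026e-05 = 1.409e-06 m.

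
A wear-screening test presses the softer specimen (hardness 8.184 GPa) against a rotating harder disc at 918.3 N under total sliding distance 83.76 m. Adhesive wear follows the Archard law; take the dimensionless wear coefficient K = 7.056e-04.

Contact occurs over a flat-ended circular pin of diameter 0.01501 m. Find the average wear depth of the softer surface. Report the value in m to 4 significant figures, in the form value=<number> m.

value=3.748e-05 m

Displayed values are rounded, and all working math keeps full float precision — one last rounding to four significant digits.
Convert: Hardness H = 8.184 GPa = 8.184e+09 Pa.
Convert: Contact area A = π·d²/4 = π·(0.01501 m)²/4 = 1.770e-04 m².
Collected in SI base units: W = 918.3 N, H = 8.184e+09 Pa, K = 7.056e-04.
Archard relation: V = K·W·L/H = 7.056e-04 · 918.3 · 83.76 / 8.184e+09 = 6.632e-09 m³.
Depth h = V/A = 6.632e-09 / 1.770e-04 = 3.748e-05 m.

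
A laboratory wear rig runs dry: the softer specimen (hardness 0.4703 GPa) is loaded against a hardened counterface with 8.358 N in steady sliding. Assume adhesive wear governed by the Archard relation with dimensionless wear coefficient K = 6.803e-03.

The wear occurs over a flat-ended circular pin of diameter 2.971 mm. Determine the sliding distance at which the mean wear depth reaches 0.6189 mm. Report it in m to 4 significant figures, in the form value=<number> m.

value=35.49 m

Quoted intermediates are rounded; each operation holds full precision — a single final rounding: 4 significant digits.
Convert: Hardness H = 0.4703 GPa = 4.703e+08 Pa.
Convert: Pin diameter d = 2.971 mm = 0.002971 m. Contact area A = π·d²/4 = π·(0.002971 m)²/4 = 6.933e-06 m².
Convert: Depth limit h_lim = 0.6189 mm = 6.189e-04 m.
Working in SI base units: W = 8.358 N, H = 4.703e+08 Pa, K = 6.803e-03.
Permissible volume V_lim = h_lim·A = 6.189e-04 · 6.933e-06 = 4.291e-09 m³.
Sliding life L = V_lim·H/(K·W) = 4.291e-09 · 4.703e+08 / (6.803e-03 · 8.358) = 35.49 m.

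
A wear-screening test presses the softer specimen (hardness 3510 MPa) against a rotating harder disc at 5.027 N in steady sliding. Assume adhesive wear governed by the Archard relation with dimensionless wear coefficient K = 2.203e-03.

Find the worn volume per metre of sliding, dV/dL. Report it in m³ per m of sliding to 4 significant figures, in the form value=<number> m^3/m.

The intermediates are printed rounded — the computation runs at full precision — one final rounding, at 4 significant figures.
Hardness H = 3510 MPa = 3.510e+09 Pa.
Expressed in SI base units: W = 5.027 N, H = 3.510e+09 Pa, K = 2.203e-03.
The wear rate dV/dL = K·W/H — distance-free: 2.203e-03 · 5.027 / 3.510e+09 = 3.155e-12 m³/m.

value=3.155e-12 m^3/m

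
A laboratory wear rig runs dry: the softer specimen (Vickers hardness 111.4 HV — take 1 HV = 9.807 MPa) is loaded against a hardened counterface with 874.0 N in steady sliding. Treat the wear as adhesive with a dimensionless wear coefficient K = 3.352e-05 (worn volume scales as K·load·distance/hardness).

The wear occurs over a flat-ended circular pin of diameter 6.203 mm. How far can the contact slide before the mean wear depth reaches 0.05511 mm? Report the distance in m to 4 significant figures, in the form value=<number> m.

Intermediate values are displayed rounded. Each operation carries exact precision, and one final rounding: four significant figures.
Convert: Hardness H = 111.4 HV × 9.807 MPa/HV = 1092 MPa = 1.092e+09 Pa.
Convert: Pin diameter d = 6.203 mm = 0.006203 m. Contact area A = π·d²/4 = π·(0.006203 m)²/4 = 3.022e-05 m².
Convert: Depth limit h_lim = 0.05511 mm = 5.511e-05 m.
In SI base units: W = 874.0 N, H = 1.092e+09 Pa, K = 3.352e-05.
Permissible volume V_lim = h_lim·A = 5.511e-05 · 3.022e-05 = 1.665e-09 m³.
So the life L = V_lim·H/(K·W) = 1.665e-09 · 1.092e+09 / (3.352e-05 · 874.0) = 62.11 m.

value=62.11 m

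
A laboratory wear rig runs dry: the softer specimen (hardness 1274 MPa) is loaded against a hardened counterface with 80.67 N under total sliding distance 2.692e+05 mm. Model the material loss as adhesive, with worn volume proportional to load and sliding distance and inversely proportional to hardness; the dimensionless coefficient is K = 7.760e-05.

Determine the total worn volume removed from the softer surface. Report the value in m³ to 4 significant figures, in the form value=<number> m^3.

Intermediates are displayed rounded, and the algebra maintains full float precision. Rounded once at the end: four significant figures.
Convert: Sliding distance L = 2.692e+05 mm = 269.2 m.
Convert: Hardness H = 1274 MPa = 1.274e+09 Pa.
Restated in SI base units: W = 80.67 N, H = 1.274e+09 Pa, K = 7.760e-05.
Volume removed: V = K·W·L/H = 7.760e-05 · 80.67 · 269.2 / 1.274e+09 = 1.323e-09 m³.

value=1.323e-09 m^3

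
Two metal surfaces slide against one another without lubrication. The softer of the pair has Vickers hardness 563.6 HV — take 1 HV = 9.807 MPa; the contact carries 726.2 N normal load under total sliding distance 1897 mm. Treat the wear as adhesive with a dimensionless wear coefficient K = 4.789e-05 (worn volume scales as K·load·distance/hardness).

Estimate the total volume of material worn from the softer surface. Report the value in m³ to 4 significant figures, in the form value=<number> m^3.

Each operation maintains exact precision. Intermediate values are shown rounded, and one last rounding, at 4 significant figures.
Distance L = 1897 mm = 1.897 m.
Hardness H = 563.6 HV × 9.807 MPa/HV = 5527 MPa = 5.527e+09 Pa.
Working in SI base units: W = 726.2 N, H = 5.527e+09 Pa, K = 4.789e-05.
Worn volume V = K·W·L/H = 4.789e-05 · 726.2 · 1.897 / 5.527e+09 = 1.194e-11 m³.

value=1.194e-11 m^3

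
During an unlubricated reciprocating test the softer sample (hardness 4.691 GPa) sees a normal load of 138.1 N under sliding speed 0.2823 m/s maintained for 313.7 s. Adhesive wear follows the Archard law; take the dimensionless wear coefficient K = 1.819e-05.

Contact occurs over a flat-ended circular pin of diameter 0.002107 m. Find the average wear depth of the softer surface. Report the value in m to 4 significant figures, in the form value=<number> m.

value=1.360e-05 m

Intermediates are displayed rounded. All working math carries full precision — rounded once at the end: 4 significant digits.
The distance L = v·t = 0.2823 m/s × 313.7 s = 88.56 m.
Hardness H = 4.691 GPa = 4.691e+09 Pa.
Contact area A = π·d²/4 = π·(0.002107 m)²/4 = 3.487e-06 m².
In SI base units: W = 138.1 N, H = 4.691e+09 Pa, K = 1.819e-05.
By Archard's law, V = K·W·L/H = 1.819e-05 · 138.1 · 88.56 / 4.691e+09 = 4.742e-11 m³.
Average depth h = V/A = 4.742e-11 / 3.487e-06 = 1.360e-05 m.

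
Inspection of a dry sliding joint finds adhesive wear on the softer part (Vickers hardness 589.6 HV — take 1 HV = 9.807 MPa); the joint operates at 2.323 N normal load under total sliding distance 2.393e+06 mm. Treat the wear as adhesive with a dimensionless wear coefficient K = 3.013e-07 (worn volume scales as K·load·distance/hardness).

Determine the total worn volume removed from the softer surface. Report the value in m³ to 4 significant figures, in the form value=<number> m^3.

value=2.897e-13 m^3

Every step holds exact precision, and intermediate values are displayed rounded; a lone final rounding, at four significant figures.
Convert: Distance L = 2.393e+06 mm = 2393 m.
Convert: Hardness H = 589.6 HV × 9.807 MPa/HV = 5782 MPa = 5.782e+09 Pa.
In SI base units: W = 2.323 N, H = 5.782e+09 Pa, K = 3.013e-07.
Worn volume V = K·W·L/H = 3.013e-07 · 2.323 · 2393 / 5.782e+09 = 2.897e-13 m³.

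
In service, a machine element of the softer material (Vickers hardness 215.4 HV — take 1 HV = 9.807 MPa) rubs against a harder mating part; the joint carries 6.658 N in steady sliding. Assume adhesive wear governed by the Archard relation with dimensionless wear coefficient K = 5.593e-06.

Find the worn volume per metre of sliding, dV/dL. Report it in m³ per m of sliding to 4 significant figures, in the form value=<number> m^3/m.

The computation carries exact precision — intermediates are displayed rounded, and one final rounding: 4 significant digits.
Hardness H = 215.4 HV × 9.807 MPa/HV = 2112 MPa = 2.112e+09 Pa.
As SI base values: W = 6.658 N, H = 2.112e+09 Pa, K = 5.593e-06.
Sliding wear rate dV/dL = K·W/H (independent of L): 5.593e-06 · 6.658 / 2.112e+09 = 1.763e-14 m³/m.

value=1.763e-14 m^3/m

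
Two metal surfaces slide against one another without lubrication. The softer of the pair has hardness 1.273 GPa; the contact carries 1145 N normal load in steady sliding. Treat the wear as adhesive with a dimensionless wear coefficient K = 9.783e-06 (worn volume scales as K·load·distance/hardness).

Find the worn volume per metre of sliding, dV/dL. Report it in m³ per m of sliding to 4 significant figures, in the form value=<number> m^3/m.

The intermediates are printed rounded, and every step carries exact precision, and a single final rounding, at 4 significant figures.
Hardness H = 1.273 GPa = 1.273e+09 Pa.
Collected in SI base units: W = 1145 N, H = 1.273e+09 Pa, K = 9.783e-06.
The wear rate dV/dL = K·W/H: 9.783e-06 · 1145 / 1.273e+09 = 8.799e-12 m³/m.

value=8.799e-12 m^3/m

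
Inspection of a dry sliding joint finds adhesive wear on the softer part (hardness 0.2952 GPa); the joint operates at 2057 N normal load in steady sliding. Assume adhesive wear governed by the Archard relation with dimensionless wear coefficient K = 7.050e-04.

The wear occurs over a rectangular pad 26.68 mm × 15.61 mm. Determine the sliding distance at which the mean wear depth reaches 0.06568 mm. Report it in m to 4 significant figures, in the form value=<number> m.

value=5.568 m

Every step maintains full precision — shown intermediates are rounded, and a single final rounding to 4 significant digits.
Hardness H = 0.2952 GPa = 2.952e+08 Pa.
Pad sides 26.68 mm × 15.61 mm = 0.02668 m × 0.01561 m. Contact area A = 0.02668 m × 0.01561 m = 4.165e-04 m².
Depth limit h_lim = 0.06568 mm = 6.568e-05 m.
Expressed in SI base units: W = 2057 N, H = 2.952e+08 Pa, K = 7.050e-04.
Allowed volume V_lim = h_lim·A = 6.568e-05 · 4.165e-04 = 2.735e-08 m³.
Sliding life L = V_lim·H/(K·W) = 2.735e-08 · 2.952e+08 / (7.050e-04 · 2057) = 5.568 m.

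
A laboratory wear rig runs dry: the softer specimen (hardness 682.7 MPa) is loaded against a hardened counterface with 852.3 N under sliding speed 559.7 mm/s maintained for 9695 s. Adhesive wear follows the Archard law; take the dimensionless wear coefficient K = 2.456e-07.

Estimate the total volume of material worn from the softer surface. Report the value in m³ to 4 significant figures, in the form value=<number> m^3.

Every step maintains full precision, and intermediate values are printed rounded. Rounded just once: 4 significant figures.
Sliding speed v = 559.7 mm/s = 0.5597 m/s. The distance L = v·t = 0.5597 m/s × 9695 s = 5426 m.
Hardness H = 682.7 MPa = 6.827e+08 Pa.
SI base units throughout: W = 852.3 N, H = 6.827e+08 Pa, K = 2.456e-07.
Archard relation: V = K·W·L/H = 2.456e-07 · 852.3 · 5426 / 6.827e+08 = 1.664e-09 m³.

value=1.664e-09 m^3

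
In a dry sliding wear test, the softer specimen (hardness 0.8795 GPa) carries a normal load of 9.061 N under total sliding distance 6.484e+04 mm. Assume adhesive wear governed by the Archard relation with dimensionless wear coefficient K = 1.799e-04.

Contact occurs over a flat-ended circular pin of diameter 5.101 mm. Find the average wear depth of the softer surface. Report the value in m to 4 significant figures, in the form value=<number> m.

value=5.880e-06 m

All working math runs at full float precision. The intermediates appear rounded; a lone final rounding to four significant figures.
Convert: Total distance L = 6.484e+04 mm = 64.84 m.
Convert: Hardness H = 0.8795 GPa = 8.795e+08 Pa.
Convert: Pin diameter d = 5.101 mm = 0.005101 m. Contact area A = π·d²/4 = π·(0.005101 m)²/4 = 2.044e-05 m².
SI base units throughout: W = 9.061 N, H = 8.795e+08 Pa, K = 1.799e-04.
Archard volume V = K·W·L/H = 1.799e-04 · 9.061 · 64.84 / 8.795e+08 = 1.202e-10 m³.
Wear depth h = V/A = 1.202e-10 / 2.044e-05 = 5.880e-06 m.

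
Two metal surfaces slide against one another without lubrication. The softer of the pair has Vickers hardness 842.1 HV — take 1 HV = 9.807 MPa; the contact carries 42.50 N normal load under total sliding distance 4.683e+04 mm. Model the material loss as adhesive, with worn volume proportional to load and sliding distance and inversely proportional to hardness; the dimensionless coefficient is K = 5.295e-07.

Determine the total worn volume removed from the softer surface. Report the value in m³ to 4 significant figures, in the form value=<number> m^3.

All arithmetic keeps exact precision — intermediate values are shown rounded — a single final rounding to four significant digits.
Convert: The distance L = 4.683e+04 mm = 46.83 m.
Convert: Hardness H = 842.1 HV × 9.807 MPa/HV = 8258 MPa = 8.258e+09 Pa.
As SI base values: W = 42.50 N, H = 8.258e+09 Pa, K = 5.295e-07.
The Archard volume V = K·W·L/H = 5.295e-07 · 42.50 · 46.83 / 8.258e+09 = 1.276e-13 m³.

value=1.276e-13 m^3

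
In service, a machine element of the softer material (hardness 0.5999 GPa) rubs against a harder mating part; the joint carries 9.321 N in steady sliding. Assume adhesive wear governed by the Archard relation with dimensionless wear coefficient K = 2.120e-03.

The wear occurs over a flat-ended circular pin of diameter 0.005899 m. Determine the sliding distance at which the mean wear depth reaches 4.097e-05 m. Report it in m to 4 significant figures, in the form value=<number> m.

Quoted intermediates are rounded — the algebra runs at full float precision. Rounded once at the end: four significant figures.
Convert: Hardness H = 0.5999 GPa = 5.999e+08 Pa.
Convert: Contact area A = π·d²/4 = π·(0.005899 m)²/4 = 2.733e-05 m².
Collected in SI base units: W = 9.321 N, H = 5.999e+08 Pa, K = 2.120e-03.
Limit volume V_lim = h_lim·A = 4.097e-05 · 2.733e-05 = 1.120e-09 m³.
Life L = V_lim·H/(K·W) = 1.120e-09 · 5.999e+08 / (2.120e-03 · 9.321) = 33.99 m.

value=33.99 m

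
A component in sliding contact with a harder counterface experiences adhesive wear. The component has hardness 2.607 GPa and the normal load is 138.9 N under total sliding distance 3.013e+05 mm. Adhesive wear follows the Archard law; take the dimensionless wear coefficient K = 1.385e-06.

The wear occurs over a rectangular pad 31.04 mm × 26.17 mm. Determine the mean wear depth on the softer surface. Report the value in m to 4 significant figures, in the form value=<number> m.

value=2.737e-08 m

The algebra maintains full precision, and the intermediates are shown rounded, and one final rounding to 4 significant digits.
Distance covered L = 3.013e+05 mm = 301.3 m.
Hardness H = 2.607 GPa = 2.607e+09 Pa.
Pad sides 31.04 mm × 26.17 mm = 0.03104 m × 0.02617 m. Contact area A = 0.03104 m × 0.02617 m = 8.123e-04 m².
As SI base values: W = 138.9 N, H = 2.607e+09 Pa, K = 1.385e-06.
Wear volume V = K·W·L/H = 1.385e-06 · 138.9 · 301.3 / 2.607e+09 = 2.223e-11 m³.
Depth of wear h = V/A = 2.223e-11 / 8.123e-04 = 2.737e-08 m.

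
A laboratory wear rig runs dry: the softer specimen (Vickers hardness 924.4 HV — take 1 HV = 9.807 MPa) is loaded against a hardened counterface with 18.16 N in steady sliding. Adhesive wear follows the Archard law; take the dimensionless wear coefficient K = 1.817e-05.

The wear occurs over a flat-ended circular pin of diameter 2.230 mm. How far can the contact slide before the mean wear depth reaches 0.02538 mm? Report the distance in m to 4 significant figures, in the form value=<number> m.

The computation keeps full float precision. Shown intermediates are rounded; a lone final rounding, at four significant digits.
Hardness H = 924.4 HV × 9.807 MPa/HV = 9066 MPa = 9.066e+09 Pa.
Pin diameter d = 2.230 mm = 0.002230 m. Contact area A = π·d²/4 = π·(0.002230 m)²/4 = 3.906e-06 m².
Depth limit h_lim = 0.02538 mm = 2.538e-05 m.
Expressed in SI base units: W = 18.16 N, H = 9.066e+09 Pa, K = 1.817e-05.
Wearable volume V_lim = h_lim·A = 2.538e-05 · 3.906e-06 = 9.913e-11 m³.
So the life L = V_lim·H/(K·W) = 9.913e-11 · 9.066e+09 / (1.817e-05 · 18.16) = 2723 m.

value=2723 m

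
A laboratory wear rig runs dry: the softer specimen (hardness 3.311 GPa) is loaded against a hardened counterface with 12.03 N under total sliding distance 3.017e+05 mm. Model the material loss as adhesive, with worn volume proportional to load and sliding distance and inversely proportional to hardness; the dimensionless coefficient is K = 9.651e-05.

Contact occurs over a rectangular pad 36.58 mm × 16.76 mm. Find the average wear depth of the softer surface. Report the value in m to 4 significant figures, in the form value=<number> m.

Quoted intermediates are rounded; the computation keeps exact precision, and one final rounding, at 4 significant figures.
Convert: The distance L = 3.017e+05 mm = 301.7 m.
Convert: Hardness H = 3.311 GPa = 3.311e+09 Pa.
Convert: Pad sides 36.58 mm × 16.76 mm = 0.03658 m × 0.01676 m. Contact area A = 0.03658 m × 0.01676 m = 6.131e-04 m².
In SI base units: W = 12.03 N, H = 3.311e+09 Pa, K = 9.651e-05.
Archard volume V = K·W·L/H = 9.651e-05 · 12.03 · 301.7 / 3.311e+09 = 1.058e-10 m³.
Mean depth h = V/A = 1.058e-10 / 6.131e-04 = 1.726e-07 m.

value=1.726e-07 m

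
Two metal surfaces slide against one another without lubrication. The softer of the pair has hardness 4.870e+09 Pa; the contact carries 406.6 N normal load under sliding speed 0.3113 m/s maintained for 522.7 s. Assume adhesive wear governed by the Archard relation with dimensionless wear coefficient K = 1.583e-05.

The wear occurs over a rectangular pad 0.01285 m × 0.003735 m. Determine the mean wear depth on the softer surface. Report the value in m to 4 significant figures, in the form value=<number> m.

value=4.481e-06 m

The intermediates are shown rounded, and the algebra maintains full precision. Rounded once at the end: four significant digits.
Distance L = v·t = 0.3113 m/s × 522.7 s = 162.7 m.
Contact area A = 0.01285 m × 0.003735 m = 4.799e-05 m².
In SI base units, W = 406.6 N, H = 4.870e+09 Pa, K = 1.583e-05.
Archard relation: V = K·W·L/H = 1.583e-05 · 406.6 · 162.7 / 4.870e+09 = 2.151e-10 m³.
Mean wear depth h = V/A = 2.151e-10 / 4.799e-05 = 4.481e-06 m.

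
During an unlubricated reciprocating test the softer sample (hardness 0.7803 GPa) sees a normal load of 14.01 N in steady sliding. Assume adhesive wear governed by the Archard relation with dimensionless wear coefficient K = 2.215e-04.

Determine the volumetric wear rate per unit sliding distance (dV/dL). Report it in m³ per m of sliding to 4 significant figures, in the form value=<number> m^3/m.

value=3.977e-12 m^3/m

Intermediate values are displayed rounded; the algebra holds full float precision. Rounded just once: four significant digits.
Hardness H = 0.7803 GPa = 7.803e+08 Pa.
Expressed in SI base units: W = 14.01 N, H = 7.803e+08 Pa, K = 2.215e-04.
Rate of wear dV/dL = K·W/H, so: 2.215e-04 · 14.01 / 7.803e+08 = 3.977e-12 m³/m.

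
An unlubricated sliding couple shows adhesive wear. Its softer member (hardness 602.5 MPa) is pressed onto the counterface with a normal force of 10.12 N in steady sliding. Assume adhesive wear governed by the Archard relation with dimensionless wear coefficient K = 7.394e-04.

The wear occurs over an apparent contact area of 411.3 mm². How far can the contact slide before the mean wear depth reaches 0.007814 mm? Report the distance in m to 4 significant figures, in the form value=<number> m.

value=258.8 m

The intermediates are printed rounded — each operation runs at full float precision; a lone final rounding to four significant figures.
Hardness H = 602.5 MPa = 6.025e+08 Pa.
Contact area A = 411.3 mm² = 4.113e-04 m².
Depth limit h_lim = 0.007814 mm = 7.814e-06 m.
Restated in SI base units: W = 10.12 N, H = 6.025e+08 Pa, K = 7.394e-04.
Volume at the limit: V_lim = h_lim·A = 7.814e-06 · 4.113e-04 = 3.214e-09 m³.
Thus life L = V_lim·H/(K·W) = 3.214e-09 · 6.025e+08 / (7.394e-04 · 10.12) = 258.8 m.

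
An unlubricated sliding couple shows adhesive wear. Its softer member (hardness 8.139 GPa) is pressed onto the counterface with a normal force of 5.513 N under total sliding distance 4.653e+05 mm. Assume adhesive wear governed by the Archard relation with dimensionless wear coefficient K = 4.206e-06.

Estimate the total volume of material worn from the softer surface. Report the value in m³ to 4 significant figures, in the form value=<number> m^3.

value=1.326e-12 m^3

All working math carries exact precision — intermediates are displayed rounded. Rounded once at the end to four significant figures.
The distance L = 4.653e+05 mm = 465.3 m.
Hardness H = 8.139 GPa = 8.139e+09 Pa.
Collected in SI base units: W = 5.513 N, H = 8.139e+09 Pa, K = 4.206e-06.
By Archard's law, V = K·W·L/H = 4.206e-06 · 5.513 · 465.3 / 8.139e+09 = 1.326e-12 m³.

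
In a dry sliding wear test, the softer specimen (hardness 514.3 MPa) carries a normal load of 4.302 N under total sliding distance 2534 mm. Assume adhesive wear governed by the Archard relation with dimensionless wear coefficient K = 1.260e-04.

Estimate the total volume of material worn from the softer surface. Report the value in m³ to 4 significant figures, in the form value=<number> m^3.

value=2.671e-12 m^3

All arithmetic carries exact precision; intermediate values are printed rounded; rounded just once, at four significant figures.
Distance covered L = 2534 mm = 2.534 m.
Hardness H = 514.3 MPa = 5.143e+08 Pa.
Restated in SI base units: W = 4.302 N, H = 5.143e+08 Pa, K = 1.260e-04.
The Archard volume V = K·W·L/H = 1.260e-04 · 4.302 · 2.534 / 5.143e+08 = 2.671e-12 m³.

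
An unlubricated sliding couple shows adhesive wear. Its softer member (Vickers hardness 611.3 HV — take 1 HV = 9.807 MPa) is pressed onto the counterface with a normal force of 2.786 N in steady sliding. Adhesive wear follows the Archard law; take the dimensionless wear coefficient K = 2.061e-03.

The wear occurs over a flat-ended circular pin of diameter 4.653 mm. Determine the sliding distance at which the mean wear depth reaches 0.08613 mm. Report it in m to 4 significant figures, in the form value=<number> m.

value=1529 m

The intermediates appear rounded, and the algebra runs at exact precision; a single final rounding to four significant digits.
Convert: Hardness H = 611.3 HV × 9.807 MPa/HV = 5995 MPa = 5.995e+09 Pa.
Convert: Pin diameter d = 4.653 mm = 0.004653 m. Contact area A = π·d²/4 = π·(0.004653 m)²/4 = 1.700e-05 m².
Convert: Depth limit h_lim = 0.08613 mm = 8.613e-05 m.
Expressed in SI base units: W = 2.786 N, H = 5.995e+09 Pa, K = 2.061e-03.
Limit volume V_lim = h_lim·A = 8.613e-05 · 1.700e-05 = 1.465e-09 m³.
Sliding life L = V_lim·H/(K·W) = 1.465e-09 · 5.995e+09 / (2.061e-03 · 2.786) = 1529 m.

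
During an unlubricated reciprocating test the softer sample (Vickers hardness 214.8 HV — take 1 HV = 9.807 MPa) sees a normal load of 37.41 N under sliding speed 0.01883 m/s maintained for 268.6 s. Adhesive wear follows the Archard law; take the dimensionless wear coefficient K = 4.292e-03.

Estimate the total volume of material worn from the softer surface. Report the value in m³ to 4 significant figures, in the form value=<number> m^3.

The intermediates are shown rounded, and each operation carries exact precision. Rounded once at the end: four significant digits.
The distance L = v·t = 0.01883 m/s × 268.6 s = 5.058 m.
Hardness H = 214.8 HV × 9.807 MPa/HV = 2107 MPa = 2.107e+09 Pa.
SI base units throughout: W = 37.41 N, H = 2.107e+09 Pa, K = 4.292e-03.
Archard volume V = K·W·L/H = 4.292e-03 · 37.41 · 5.058 / 2.107e+09 = 3.855e-10 m³.

value=3.855e-10 m^3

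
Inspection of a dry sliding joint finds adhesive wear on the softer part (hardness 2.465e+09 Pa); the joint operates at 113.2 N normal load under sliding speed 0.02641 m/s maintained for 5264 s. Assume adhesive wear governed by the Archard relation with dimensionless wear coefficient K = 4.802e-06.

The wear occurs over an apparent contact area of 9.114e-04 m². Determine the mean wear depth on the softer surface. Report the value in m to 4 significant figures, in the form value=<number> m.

value=3.364e-08 m

Printed values are rounded. The computation holds full float precision; one final rounding to 4 significant digits.
Convert: Sliding distance L = v·t = 0.02641 m/s × 5264 s = 139.0 m.
Expressed in SI base units: W = 113.2 N, H = 2.465e+09 Pa, K = 4.802e-06.
Volume removed: V = K·W·L/H = 4.802e-06 · 113.2 · 139.0 / 2.465e+09 = 3.066e-11 m³.
Mean wear depth h = V/A = 3.066e-11 / 9.114e-04 = 3.364e-08 m.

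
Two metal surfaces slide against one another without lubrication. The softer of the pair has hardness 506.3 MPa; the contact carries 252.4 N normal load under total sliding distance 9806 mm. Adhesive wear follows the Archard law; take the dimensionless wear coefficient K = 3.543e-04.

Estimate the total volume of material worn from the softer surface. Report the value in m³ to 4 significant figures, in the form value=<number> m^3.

value=1.732e-09 m^3

Intermediate values appear rounded — all working math runs at full precision; rounded just once: four significant figures.
Convert: Path length L = 9806 mm = 9.806 m.
Convert: Hardness H = 506.3 MPa = 5.063e+08 Pa.
As SI base values: W = 252.4 N, H = 5.063e+08 Pa, K = 3.543e-04.
Wear volume V = K·W·L/H = 3.543e-04 · 252.4 · 9.806 / 5.063e+08 = 1.732e-09 m³.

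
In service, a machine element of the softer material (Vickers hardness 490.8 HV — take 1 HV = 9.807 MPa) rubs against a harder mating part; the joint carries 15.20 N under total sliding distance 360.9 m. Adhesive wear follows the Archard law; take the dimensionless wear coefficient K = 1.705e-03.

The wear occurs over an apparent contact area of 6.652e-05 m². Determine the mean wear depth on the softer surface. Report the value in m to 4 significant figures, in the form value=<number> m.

value=2.921e-05 m

The algebra runs at full float precision; intermediate values are shown rounded, and a single final rounding to four significant figures.
Convert: Hardness H = 490.8 HV × 9.807 MPa/HV = 4813 MPa = 4.813e+09 Pa.
Restated in SI base units: W = 15.20 N, H = 4.813e+09 Pa, K = 1.705e-03.
The Archard volume V = K·W·L/H = 1.705e-03 · 15.20 · 360.9 / 4.813e+09 = 1.943e-09 m³.
Depth h = V/A = 1.943e-09 / 6.652e-05 = 2.921e-05 m.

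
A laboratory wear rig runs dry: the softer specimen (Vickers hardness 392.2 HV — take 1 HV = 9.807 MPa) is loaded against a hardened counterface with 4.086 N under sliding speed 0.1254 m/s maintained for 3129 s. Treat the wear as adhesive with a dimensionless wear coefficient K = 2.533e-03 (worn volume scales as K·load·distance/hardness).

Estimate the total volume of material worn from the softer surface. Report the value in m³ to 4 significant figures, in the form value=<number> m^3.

value=1.056e-09 m^3

Every step maintains full float precision. Intermediate values are printed rounded — a lone final rounding: four significant figures.
Distance covered L = v·t = 0.1254 m/s × 3129 s = 392.4 m.
Hardness H = 392.2 HV × 9.807 MPa/HV = 3846 MPa = 3.846e+09 Pa.
In SI base units, W = 4.086 N, H = 3.846e+09 Pa, K = 2.533e-03.
Archard volume V = K·W·L/H = 2.533e-03 · 4.086 · 392.4 / 3.846e+09 = 1.056e-09 m³.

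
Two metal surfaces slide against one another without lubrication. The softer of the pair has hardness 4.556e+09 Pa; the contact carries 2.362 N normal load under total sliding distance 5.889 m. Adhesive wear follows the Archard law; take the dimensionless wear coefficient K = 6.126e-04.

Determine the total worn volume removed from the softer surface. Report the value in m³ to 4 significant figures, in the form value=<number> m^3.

value=1.870e-12 m^3

The algebra maintains full precision. Intermediate values are printed rounded, and a single final rounding to 4 significant digits.
In SI base units, W = 2.362 N, H = 4.556e+09 Pa, K = 6.126e-04.
Volume removed: V = K·W·L/H = 6.126e-04 · 2.362 · 5.889 / 4.556e+09 = 1.870e-12 m³.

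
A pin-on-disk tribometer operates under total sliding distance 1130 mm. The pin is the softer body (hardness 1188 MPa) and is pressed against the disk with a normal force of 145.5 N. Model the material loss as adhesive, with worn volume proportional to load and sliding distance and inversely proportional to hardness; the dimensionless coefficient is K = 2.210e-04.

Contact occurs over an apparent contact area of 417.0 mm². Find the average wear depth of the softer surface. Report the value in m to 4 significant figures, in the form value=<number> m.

value=7.335e-08 m

Intermediates appear rounded, and every step keeps full float precision; rounded just once to four significant figures.
Distance L = 1130 mm = 1.130 m.
Hardness H = 1188 MPa = 1.188e+09 Pa.
Contact area A = 417.0 mm² = 4.170e-04 m².
Expressed in SI base units: W = 145.5 N, H = 1.188e+09 Pa, K = 2.210e-04.
Worn volume V = K·W·L/H = 2.210e-04 · 145.5 · 1.130 / 1.188e+09 = 3.059e-11 m³.
Depth h = V/A = 3.059e-11 / 4.170e-04 = 7.335e-08 m.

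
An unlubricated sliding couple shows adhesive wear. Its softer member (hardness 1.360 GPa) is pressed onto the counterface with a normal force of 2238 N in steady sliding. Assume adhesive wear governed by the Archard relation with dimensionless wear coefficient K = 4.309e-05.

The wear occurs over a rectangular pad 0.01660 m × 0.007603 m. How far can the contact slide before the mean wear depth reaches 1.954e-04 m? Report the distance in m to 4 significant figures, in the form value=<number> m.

value=347.8 m

Intermediates appear rounded; all working math runs at full float precision, and one final rounding to 4 significant digits.
Convert: Hardness H = 1.360 GPa = 1.360e+09 Pa.
Convert: Contact area A = 0.01660 m × 0.007603 m = 1.262e-04 m².
In SI base units: W = 2238 N, H = 1.360e+09 Pa, K = 4.309e-05.
Permissible volume V_lim = h_lim·A = 1.954e-04 · 1.262e-04 = 2.466e-08 m³.
So the life L = V_lim·H/(K·W) = 2.466e-08 · 1.360e+09 / (4.309e-05 · 2238) = 347.8 m.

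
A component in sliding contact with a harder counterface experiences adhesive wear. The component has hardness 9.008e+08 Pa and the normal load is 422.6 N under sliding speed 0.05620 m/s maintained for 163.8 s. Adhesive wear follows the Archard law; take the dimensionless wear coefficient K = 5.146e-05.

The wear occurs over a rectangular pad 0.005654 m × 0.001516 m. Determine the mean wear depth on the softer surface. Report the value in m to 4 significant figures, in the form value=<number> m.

value=2.593e-05 m

Intermediates are shown rounded; the computation runs at full float precision; one final rounding to four significant figures.
Convert: Distance covered L = v·t = 0.05620 m/s × 163.8 s = 9.206 m.
Convert: Contact area A = 0.005654 m × 0.001516 m = 8.571e-06 m².
As SI base values: W = 422.6 N, H = 9.008e+08 Pa, K = 5.146e-05.
The Archard volume V = K·W·L/H = 5.146e-05 · 422.6 · 9.206 / 9.008e+08 = 2.222e-10 m³.
Depth of wear h = V/A = 2.222e-10 / 8.571e-06 = 2.593e-05 m.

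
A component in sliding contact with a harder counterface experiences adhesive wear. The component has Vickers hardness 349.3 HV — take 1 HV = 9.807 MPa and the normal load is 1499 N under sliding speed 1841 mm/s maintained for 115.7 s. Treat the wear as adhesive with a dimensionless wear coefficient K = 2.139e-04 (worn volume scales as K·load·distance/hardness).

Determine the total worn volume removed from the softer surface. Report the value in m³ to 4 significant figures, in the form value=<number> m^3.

Every step runs at full precision. Intermediate values are printed rounded; rounded once at the end to four significant digits.
Sliding speed v = 1841 mm/s = 1.841 m/s. Distance L = v·t = 1.841 m/s × 115.7 s = 213.0 m.
Hardness H = 349.3 HV × 9.807 MPa/HV = 3426 MPa = 3.426e+09 Pa.
Expressed in SI base units: W = 1499 N, H = 3.426e+09 Pa, K = 2.139e-04.
Wear volume V = K·W·L/H = 2.139e-04 · 1499 · 213.0 / 3.426e+09 = 1.994e-08 m³.

value=1.994e-08 m^3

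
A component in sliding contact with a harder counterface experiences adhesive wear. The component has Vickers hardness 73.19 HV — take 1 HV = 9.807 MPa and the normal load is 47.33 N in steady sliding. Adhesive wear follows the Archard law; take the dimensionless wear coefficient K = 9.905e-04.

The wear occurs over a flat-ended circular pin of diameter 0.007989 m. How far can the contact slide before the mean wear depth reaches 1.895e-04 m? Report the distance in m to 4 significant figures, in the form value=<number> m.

value=145.4 m

Each operation carries full float precision; intermediate values appear rounded — rounded just once, at four significant figures.
Convert: Hardness H = 73.19 HV × 9.807 MPa/HV = 717.8 MPa = 7.178e+08 Pa.
Convert: Contact area A = π·d²/4 = π·(0.007989 m)²/4 = 5.013e-05 m².
Working in SI base units: W = 47.33 N, H = 7.178e+08 Pa, K = 9.905e-04.
At the depth limit, V_lim = h_lim·A = 1.895e-04 · 5.013e-05 = 9.499e-09 m³.
Inverting, life L = V_lim·H/(K·W) = 9.499e-09 · 7.178e+08 / (9.905e-04 · 47.33) = 145.4 m.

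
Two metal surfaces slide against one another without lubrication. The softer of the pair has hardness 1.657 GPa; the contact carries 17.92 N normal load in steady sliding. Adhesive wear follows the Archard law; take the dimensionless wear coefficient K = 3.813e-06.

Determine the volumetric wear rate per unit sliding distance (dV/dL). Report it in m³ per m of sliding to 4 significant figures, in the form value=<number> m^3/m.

The algebra carries exact precision — quoted intermediates are rounded; one final rounding to 4 significant figures.
Convert: Hardness H = 1.657 GPa = 1.657e+09 Pa.
Restated in SI base units: W = 17.92 N, H = 1.657e+09 Pa, K = 3.813e-06.
Volumetric rate dV/dL = K·W/H — distance-free: 3.813e-06 · 17.92 / 1.657e+09 = 4.124e-14 m³/m.

value=4.124e-14 m^3/m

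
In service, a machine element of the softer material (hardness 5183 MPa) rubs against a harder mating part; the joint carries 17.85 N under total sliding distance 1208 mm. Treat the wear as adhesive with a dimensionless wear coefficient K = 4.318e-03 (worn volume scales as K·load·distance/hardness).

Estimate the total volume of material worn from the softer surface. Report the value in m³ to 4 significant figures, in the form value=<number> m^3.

Every step carries exact precision, and intermediate values are printed rounded. Rounded just once, at four significant digits.
Convert: The distance L = 1208 mm = 1.208 m.
Convert: Hardness H = 5183 MPa = 5.183e+09 Pa.
Collected in SI base units: W = 17.85 N, H = 5.183e+09 Pa, K = 4.318e-03.
Worn volume V = K·W·L/H = 4.318e-03 · 17.85 · 1.208 / 5.183e+09 = 1.796e-11 m³.

value=1.796e-11 m^3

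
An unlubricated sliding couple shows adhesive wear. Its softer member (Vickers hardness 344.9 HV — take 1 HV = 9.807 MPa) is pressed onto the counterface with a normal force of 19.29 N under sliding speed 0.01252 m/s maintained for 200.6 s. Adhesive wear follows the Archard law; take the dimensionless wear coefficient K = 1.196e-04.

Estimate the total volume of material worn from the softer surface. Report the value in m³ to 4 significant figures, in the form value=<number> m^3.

value=1.713e-12 m^3

Each operation carries full float precision — intermediate values appear rounded; one final rounding: four significant digits.
Convert: Sliding distance L = v·t = 0.01252 m/s × 200.6 s = 2.512 m.
Convert: Hardness H = 344.9 HV × 9.807 MPa/HV = 3382 MPa = 3.382e+09 Pa.
SI base units throughout: W = 19.29 N, H = 3.382e+09 Pa, K = 1.196e-04.
By Archard's law, V = K·W·L/H = 1.196e-04 · 19.29 · 2.512 / 3.382e+09 = 1.713e-12 m³.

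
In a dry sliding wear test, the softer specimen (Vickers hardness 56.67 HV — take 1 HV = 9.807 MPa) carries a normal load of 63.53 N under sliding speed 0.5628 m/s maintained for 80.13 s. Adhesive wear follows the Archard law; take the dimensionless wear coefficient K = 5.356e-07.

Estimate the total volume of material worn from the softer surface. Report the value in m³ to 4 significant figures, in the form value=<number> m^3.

Each operation holds exact precision. Printed values are rounded, and a single final rounding: 4 significant digits.
Convert: Path length L = v·t = 0.5628 m/s × 80.13 s = 45.10 m.
Convert: Hardness H = 56.67 HV × 9.807 MPa/HV = 555.8 MPa = 5.558e+08 Pa.
In SI base units: W = 63.53 N, H = 5.558e+08 Pa, K = 5.356e-07.
Volume removed: V = K·W·L/H = 5.356e-07 · 63.53 · 45.10 / 5.558e+08 = 2.761e-12 m³.

value=2.761e-12 m^3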